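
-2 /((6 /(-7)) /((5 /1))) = 35 /3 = 11.67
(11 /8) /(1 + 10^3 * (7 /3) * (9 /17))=187 /168136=0.00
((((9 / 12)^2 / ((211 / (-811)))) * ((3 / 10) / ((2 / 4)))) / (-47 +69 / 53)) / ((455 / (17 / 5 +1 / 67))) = 12765951 / 59919674500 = 0.00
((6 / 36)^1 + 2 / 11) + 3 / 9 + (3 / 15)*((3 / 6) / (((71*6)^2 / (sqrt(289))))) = 13610887 / 19962360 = 0.68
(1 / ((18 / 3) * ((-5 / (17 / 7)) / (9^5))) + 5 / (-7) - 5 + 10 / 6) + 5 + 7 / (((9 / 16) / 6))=-987953 / 210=-4704.54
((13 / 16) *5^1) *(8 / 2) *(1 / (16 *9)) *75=1625 / 192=8.46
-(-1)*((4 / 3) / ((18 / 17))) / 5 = 34 / 135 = 0.25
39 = 39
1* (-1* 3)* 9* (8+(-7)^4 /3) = -21825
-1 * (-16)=16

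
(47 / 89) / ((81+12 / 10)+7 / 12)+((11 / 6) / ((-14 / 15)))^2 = 1339451455 / 346577392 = 3.86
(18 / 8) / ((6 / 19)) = 57 / 8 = 7.12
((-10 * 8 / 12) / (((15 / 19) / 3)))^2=5776 / 9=641.78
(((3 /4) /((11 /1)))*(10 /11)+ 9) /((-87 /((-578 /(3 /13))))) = 2746367 /10527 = 260.89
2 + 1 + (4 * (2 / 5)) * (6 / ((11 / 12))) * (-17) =-9627 / 55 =-175.04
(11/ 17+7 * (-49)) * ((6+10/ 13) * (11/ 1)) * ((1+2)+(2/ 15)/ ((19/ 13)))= -330889504/ 4199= -78801.98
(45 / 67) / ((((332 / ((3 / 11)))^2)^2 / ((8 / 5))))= 729 / 1489731123519584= 0.00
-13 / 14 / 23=-13 / 322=-0.04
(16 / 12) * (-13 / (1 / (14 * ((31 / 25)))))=-300.91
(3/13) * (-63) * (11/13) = -2079/169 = -12.30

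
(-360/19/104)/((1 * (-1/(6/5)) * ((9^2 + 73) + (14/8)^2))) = 0.00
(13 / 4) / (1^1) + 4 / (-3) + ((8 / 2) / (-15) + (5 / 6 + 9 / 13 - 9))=-4543 / 780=-5.82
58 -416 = -358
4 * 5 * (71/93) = 1420/93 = 15.27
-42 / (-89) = 42 / 89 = 0.47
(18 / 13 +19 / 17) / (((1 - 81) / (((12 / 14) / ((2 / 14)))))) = -1659 / 8840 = -0.19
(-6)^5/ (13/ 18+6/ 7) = -979776/ 199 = -4923.50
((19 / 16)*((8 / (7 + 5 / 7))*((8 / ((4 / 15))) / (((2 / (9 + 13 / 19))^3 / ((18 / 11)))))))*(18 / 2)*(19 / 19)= 245286720 / 3971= 61769.51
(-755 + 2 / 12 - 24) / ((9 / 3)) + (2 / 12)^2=-3115 / 12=-259.58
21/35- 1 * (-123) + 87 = 1053/5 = 210.60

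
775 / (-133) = -775 / 133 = -5.83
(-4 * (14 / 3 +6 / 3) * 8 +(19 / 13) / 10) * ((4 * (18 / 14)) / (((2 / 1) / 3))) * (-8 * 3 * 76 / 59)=1364875488 / 26845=50842.82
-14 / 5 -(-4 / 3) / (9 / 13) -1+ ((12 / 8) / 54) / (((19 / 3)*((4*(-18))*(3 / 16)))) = -28847 / 15390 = -1.87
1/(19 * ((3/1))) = 1/57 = 0.02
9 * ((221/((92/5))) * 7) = 69615/92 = 756.68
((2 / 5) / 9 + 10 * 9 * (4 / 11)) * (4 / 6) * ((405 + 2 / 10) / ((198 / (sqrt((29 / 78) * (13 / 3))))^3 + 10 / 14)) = -11221886386312 / 25570027232704827517095 + 131825914554128256 * sqrt(58) / 430471838934424705675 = 0.00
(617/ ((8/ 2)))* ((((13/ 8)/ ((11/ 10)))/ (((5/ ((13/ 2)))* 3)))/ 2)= 104273/ 2112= 49.37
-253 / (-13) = 253 / 13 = 19.46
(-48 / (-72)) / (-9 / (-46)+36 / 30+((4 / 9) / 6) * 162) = 460 / 9243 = 0.05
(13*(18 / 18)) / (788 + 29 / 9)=117 / 7121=0.02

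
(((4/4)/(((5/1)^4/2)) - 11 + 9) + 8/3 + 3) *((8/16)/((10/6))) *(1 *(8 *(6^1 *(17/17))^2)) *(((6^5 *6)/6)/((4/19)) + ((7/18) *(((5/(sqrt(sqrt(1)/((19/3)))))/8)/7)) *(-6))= 36598552704/3125 - 13762 *sqrt(57)/625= 11711370.62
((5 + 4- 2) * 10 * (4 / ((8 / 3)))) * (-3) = -315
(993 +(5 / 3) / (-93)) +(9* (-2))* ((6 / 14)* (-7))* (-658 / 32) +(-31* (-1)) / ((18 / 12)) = -215893 / 2232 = -96.73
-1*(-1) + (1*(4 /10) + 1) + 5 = 37 /5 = 7.40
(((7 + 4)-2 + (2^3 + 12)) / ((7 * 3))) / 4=29 / 84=0.35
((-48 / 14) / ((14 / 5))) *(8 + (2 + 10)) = -1200 / 49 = -24.49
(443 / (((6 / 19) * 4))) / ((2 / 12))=8417 / 4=2104.25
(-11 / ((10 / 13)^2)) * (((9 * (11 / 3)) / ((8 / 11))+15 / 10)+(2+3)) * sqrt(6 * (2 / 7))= -154297 * sqrt(21) / 560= -1262.64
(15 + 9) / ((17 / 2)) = 48 / 17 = 2.82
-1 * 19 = -19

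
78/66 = 13/11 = 1.18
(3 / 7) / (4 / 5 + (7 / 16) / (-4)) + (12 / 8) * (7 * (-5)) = -160515 / 3094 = -51.88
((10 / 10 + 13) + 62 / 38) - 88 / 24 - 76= -3650 / 57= -64.04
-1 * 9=-9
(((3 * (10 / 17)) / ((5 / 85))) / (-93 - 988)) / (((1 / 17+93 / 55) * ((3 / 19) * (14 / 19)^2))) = -32065825 / 173314568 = -0.19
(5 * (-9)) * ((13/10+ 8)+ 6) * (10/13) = -6885/13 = -529.62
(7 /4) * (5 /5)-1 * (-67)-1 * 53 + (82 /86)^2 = 123211 /7396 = 16.66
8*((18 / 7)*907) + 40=130888 / 7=18698.29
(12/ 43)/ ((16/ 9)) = 27/ 172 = 0.16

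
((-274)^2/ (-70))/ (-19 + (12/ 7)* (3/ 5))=37538/ 629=59.68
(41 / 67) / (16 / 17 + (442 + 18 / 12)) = 1394 / 1012437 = 0.00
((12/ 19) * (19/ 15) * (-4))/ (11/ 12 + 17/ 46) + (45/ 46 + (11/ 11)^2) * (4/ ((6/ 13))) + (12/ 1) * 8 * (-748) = -8792889679/ 122475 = -71793.34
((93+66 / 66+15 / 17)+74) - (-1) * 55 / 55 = 2888 / 17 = 169.88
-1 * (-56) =56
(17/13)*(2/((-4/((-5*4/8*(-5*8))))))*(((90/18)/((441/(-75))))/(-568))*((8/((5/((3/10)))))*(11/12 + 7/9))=-129625/1628172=-0.08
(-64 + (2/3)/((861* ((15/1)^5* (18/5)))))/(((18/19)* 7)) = -4293255959981/444860403750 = -9.65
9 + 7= 16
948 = 948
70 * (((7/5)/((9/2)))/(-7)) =-28/9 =-3.11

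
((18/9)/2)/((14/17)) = 17/14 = 1.21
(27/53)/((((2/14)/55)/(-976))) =-10145520/53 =-191424.91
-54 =-54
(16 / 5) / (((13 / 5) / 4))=64 / 13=4.92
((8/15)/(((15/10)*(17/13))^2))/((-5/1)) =-5408/195075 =-0.03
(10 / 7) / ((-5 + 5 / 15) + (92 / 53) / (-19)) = -15105 / 50309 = -0.30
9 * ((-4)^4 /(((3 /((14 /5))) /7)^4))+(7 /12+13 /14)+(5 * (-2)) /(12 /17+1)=19173431546177 /4567500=4197795.63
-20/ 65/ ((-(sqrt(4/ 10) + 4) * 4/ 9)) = 30/ 169 -3 * sqrt(10)/ 338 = 0.15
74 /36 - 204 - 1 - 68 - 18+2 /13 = -288.79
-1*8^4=-4096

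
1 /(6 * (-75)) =-1 /450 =-0.00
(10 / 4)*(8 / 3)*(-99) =-660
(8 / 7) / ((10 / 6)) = 0.69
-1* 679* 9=-6111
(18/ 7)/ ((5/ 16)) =288/ 35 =8.23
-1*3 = -3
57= 57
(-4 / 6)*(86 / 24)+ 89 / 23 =613 / 414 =1.48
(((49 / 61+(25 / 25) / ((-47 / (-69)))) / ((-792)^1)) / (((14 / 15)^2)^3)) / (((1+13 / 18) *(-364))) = 421453125 / 60897433967552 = 0.00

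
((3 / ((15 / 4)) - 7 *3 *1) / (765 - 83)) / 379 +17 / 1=21970529 / 1292390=17.00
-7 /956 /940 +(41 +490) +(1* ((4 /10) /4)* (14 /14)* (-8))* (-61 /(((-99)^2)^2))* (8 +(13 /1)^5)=3056919676095991 /5754866656176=531.19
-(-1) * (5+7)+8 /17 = 212 /17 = 12.47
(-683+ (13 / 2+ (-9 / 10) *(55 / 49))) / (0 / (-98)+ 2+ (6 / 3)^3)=-16599 / 245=-67.75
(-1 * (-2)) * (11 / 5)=22 / 5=4.40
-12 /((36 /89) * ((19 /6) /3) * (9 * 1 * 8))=-0.39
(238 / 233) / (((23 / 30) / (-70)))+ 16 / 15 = -7411256 / 80385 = -92.20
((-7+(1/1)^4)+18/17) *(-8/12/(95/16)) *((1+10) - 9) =1792/1615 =1.11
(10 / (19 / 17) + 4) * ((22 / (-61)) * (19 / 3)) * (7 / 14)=-902 / 61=-14.79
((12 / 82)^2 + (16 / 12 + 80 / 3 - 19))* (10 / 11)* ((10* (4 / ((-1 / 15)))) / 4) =-22747500 / 18491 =-1230.19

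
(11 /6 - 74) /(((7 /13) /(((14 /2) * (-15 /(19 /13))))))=365885 /38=9628.55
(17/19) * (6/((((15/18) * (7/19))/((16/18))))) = 544/35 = 15.54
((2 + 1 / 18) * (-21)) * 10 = -1295 / 3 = -431.67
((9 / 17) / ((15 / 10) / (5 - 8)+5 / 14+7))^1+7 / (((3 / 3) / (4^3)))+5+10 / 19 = 2344223 / 5168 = 453.60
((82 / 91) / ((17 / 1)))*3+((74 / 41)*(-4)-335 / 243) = -130069763 / 15412761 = -8.44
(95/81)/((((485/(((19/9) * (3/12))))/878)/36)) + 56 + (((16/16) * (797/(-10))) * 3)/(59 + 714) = 5832437413/60734610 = 96.03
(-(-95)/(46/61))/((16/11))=63745/736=86.61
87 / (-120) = -29 / 40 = -0.72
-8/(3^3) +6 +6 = 316/27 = 11.70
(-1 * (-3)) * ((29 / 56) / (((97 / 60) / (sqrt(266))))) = 15.67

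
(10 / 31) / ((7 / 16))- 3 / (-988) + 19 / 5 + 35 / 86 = 228048347 / 46095140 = 4.95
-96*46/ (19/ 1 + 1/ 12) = -52992/ 229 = -231.41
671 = 671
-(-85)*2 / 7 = 170 / 7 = 24.29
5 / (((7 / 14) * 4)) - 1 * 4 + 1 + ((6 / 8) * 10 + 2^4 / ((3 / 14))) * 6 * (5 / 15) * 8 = 7885 / 6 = 1314.17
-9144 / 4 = -2286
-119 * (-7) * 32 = 26656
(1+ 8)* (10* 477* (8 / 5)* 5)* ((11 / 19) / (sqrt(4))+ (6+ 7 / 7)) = 47566440 / 19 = 2503496.84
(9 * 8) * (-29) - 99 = -2187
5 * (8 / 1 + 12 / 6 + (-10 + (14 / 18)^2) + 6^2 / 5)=3161 / 81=39.02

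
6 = 6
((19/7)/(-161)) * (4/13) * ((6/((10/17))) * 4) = -15504/73255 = -0.21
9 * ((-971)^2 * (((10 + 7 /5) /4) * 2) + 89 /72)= 1934710177 /40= 48367754.42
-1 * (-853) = 853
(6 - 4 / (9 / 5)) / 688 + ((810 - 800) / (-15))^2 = 1393 / 3096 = 0.45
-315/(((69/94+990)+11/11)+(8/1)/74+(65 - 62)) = -1095570/3460061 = -0.32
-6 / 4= -3 / 2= -1.50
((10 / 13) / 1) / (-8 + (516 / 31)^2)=4805 / 1680692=0.00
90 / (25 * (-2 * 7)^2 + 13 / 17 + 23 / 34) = 3060 / 166649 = 0.02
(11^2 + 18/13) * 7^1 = 11137/13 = 856.69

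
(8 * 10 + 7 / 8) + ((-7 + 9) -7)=607 / 8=75.88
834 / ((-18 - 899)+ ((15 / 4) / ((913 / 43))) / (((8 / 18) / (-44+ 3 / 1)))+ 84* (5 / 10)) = -12183072 / 13020005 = -0.94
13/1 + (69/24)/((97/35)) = 10893/776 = 14.04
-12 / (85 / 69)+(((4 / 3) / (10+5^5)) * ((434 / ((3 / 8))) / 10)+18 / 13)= -259002686 / 31177575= -8.31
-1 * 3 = -3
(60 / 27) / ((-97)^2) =20 / 84681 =0.00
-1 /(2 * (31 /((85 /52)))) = -85 /3224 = -0.03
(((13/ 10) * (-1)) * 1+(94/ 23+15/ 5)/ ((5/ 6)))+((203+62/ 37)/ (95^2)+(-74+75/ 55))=-11051957317/ 168966050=-65.41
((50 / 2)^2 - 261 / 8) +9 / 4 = 594.62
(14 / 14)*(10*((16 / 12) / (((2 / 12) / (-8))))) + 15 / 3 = -635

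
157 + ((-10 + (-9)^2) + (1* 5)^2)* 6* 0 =157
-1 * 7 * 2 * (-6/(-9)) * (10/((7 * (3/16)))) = -71.11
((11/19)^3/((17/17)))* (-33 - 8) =-54571/6859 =-7.96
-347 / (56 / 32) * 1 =-1388 / 7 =-198.29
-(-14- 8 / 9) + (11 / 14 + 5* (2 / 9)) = 235 / 14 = 16.79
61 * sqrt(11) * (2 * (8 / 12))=244 * sqrt(11) / 3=269.75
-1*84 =-84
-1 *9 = -9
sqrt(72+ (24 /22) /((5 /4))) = 8.54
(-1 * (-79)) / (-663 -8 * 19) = -79 / 815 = -0.10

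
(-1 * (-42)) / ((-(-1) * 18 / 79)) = 553 / 3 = 184.33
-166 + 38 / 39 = -6436 / 39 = -165.03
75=75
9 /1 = 9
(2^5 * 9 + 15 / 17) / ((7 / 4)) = 19644 / 119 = 165.08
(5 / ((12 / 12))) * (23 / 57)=115 / 57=2.02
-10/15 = -2/3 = -0.67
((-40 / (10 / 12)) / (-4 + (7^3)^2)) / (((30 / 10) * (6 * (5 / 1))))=-8 / 1764675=-0.00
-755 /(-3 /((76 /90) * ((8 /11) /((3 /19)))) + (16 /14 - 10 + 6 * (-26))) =30526160 /6696689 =4.56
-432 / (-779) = 432 / 779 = 0.55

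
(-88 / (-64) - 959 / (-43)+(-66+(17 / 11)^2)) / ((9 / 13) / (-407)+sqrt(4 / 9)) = -2398587789 / 39940120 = -60.05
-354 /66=-59 /11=-5.36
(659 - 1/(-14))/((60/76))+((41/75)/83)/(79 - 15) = 834.82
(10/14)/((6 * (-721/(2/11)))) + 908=908.00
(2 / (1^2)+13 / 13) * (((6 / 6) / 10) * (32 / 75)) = 16 / 125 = 0.13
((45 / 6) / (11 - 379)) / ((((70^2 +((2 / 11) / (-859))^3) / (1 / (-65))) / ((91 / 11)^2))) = 341639640881 / 78012973995636608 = 0.00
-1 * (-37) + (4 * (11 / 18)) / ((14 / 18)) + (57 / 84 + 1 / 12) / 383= 40.14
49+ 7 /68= 3339 /68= 49.10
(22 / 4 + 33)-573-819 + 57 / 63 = -56809 / 42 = -1352.60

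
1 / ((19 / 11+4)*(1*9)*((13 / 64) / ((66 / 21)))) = 15488 / 51597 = 0.30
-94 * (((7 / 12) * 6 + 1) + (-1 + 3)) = -611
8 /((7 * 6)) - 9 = -185 /21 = -8.81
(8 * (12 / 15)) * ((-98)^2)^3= 28346956187648 / 5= 5669391237529.60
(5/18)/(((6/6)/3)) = 5/6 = 0.83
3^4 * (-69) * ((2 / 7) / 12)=-1863 / 14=-133.07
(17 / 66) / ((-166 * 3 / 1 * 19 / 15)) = -85 / 208164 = -0.00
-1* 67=-67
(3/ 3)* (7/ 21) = 0.33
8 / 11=0.73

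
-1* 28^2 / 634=-392 / 317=-1.24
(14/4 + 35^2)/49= 351/14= 25.07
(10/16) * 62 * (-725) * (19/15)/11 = -427025/132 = -3235.04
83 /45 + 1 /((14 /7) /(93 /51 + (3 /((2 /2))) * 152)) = 353057 /1530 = 230.76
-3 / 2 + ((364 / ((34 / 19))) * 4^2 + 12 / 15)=553161 / 170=3253.89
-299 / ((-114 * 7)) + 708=565283 / 798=708.37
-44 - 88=-132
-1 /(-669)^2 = -1 /447561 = -0.00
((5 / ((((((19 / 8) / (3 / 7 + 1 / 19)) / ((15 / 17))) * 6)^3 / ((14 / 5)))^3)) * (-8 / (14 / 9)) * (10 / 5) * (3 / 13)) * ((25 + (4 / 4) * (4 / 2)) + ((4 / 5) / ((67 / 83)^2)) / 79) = -6107786060471609888706366799872000000 / 46882573013716577068512818383206864763288789733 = -0.00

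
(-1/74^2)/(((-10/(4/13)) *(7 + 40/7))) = 7/15839330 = 0.00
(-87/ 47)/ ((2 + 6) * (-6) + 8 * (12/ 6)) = 87/ 1504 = 0.06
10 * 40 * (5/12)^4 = 15625/1296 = 12.06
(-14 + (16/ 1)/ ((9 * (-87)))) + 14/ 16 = -82343/ 6264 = -13.15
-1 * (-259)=259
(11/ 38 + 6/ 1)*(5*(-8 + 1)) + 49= -6503/ 38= -171.13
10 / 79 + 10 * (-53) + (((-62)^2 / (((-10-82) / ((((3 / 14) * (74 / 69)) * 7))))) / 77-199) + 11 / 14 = -670207863 / 919402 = -728.96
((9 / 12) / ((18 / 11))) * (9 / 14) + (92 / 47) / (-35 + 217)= 20899 / 68432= 0.31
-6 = -6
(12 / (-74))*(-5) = 30 / 37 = 0.81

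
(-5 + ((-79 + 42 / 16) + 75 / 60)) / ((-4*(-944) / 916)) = -146789 / 7552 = -19.44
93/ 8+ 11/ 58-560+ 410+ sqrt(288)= -32059/ 232+ 12 * sqrt(2)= -121.21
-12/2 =-6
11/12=0.92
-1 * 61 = -61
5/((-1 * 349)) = -5/349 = -0.01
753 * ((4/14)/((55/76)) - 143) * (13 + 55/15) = -1789695.19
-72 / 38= -1.89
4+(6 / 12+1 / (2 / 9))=9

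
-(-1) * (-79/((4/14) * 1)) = -276.50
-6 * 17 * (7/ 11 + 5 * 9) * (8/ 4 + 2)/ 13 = -204816/ 143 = -1432.28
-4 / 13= -0.31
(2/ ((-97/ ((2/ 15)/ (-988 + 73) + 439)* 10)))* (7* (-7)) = 295238377/ 6656625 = 44.35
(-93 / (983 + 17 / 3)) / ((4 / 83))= -23157 / 11864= -1.95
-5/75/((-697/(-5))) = -1/2091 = -0.00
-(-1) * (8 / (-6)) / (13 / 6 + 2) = -8 / 25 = -0.32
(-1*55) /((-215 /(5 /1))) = 55 /43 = 1.28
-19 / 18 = -1.06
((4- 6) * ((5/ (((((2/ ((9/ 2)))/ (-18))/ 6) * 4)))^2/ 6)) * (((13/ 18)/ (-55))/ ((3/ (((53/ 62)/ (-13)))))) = -193185/ 21824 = -8.85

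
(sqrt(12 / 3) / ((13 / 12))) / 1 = 24 / 13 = 1.85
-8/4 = -2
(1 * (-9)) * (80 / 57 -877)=149727 / 19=7880.37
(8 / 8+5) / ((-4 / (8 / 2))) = -6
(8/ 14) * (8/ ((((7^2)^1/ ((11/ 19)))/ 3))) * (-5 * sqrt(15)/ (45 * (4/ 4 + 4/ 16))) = -0.06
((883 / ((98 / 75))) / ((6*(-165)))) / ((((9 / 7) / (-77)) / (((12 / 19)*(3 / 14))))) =4415 / 798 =5.53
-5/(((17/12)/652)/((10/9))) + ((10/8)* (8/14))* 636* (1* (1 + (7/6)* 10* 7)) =12494080/357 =34997.42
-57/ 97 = -0.59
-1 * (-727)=727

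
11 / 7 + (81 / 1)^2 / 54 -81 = 589 / 14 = 42.07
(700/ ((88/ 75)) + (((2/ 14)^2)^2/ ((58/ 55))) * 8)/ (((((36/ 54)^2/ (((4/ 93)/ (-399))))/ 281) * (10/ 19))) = -51360363133/ 664817692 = -77.25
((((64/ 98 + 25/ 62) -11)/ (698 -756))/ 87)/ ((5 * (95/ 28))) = 30209/ 260058225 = 0.00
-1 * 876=-876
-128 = -128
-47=-47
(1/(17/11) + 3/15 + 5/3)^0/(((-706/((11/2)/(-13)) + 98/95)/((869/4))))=908105/6979592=0.13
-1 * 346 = -346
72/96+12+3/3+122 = 135.75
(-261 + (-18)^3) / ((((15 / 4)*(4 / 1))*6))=-677 / 10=-67.70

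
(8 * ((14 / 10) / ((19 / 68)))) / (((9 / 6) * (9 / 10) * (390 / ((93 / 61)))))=236096 / 2034045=0.12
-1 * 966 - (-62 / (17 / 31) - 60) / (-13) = -216428 / 221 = -979.31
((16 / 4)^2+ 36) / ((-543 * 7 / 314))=-16328 / 3801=-4.30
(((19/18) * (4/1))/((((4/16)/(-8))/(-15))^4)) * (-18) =-4034396160000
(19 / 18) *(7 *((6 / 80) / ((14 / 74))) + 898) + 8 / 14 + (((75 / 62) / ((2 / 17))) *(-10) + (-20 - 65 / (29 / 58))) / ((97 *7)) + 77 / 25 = 72298046417 / 75776400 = 954.10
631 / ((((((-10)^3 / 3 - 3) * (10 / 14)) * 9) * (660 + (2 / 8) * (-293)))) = -17668 / 35521845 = -0.00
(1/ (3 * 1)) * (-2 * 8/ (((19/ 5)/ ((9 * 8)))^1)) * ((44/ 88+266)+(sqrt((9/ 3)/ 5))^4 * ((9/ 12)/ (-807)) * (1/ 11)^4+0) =-10076076752736/ 374150755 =-26930.53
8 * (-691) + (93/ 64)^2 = -22634039/ 4096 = -5525.89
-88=-88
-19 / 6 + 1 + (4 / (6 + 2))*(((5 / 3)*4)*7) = 127 / 6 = 21.17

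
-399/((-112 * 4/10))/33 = 95/352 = 0.27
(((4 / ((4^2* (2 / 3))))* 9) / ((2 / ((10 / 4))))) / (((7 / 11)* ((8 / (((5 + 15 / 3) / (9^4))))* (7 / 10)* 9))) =1375 / 6858432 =0.00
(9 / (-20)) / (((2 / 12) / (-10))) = 27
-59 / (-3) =59 / 3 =19.67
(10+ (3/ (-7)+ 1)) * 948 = 10021.71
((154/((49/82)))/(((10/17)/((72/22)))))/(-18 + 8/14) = -25092/305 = -82.27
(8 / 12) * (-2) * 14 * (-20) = 1120 / 3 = 373.33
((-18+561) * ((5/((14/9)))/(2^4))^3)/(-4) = -1.10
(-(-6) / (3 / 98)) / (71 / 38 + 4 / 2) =152 / 3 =50.67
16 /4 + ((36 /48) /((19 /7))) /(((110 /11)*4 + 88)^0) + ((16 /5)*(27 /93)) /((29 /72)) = 2248843 /341620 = 6.58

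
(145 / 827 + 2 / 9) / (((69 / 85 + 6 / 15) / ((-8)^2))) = 16096960 / 766629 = 21.00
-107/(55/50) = -1070/11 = -97.27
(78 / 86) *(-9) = -351 / 43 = -8.16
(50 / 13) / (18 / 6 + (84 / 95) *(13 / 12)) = 2375 / 2444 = 0.97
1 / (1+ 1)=1 / 2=0.50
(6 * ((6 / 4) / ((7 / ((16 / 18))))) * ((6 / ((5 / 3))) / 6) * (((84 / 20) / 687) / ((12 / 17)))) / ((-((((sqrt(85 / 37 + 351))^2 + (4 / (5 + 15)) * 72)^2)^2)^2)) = -933002354947765625 / 52493171829658753730100447520994625585152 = -0.00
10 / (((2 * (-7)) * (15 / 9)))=-3 / 7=-0.43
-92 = -92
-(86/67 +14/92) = -4425/3082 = -1.44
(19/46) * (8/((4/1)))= 19/23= 0.83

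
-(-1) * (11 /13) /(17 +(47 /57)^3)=2037123 /42277352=0.05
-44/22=-2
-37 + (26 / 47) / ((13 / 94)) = -33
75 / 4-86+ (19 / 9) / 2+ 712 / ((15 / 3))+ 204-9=48817 / 180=271.21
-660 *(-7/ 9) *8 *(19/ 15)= 46816/ 9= 5201.78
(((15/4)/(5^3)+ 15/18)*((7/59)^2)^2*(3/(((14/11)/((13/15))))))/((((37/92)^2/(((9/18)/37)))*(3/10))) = 363256894/3732450122025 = 0.00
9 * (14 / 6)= 21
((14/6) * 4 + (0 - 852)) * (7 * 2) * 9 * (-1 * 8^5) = 3479175168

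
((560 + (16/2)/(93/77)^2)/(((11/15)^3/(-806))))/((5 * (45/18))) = -92457.29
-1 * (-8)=8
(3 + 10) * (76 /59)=988 /59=16.75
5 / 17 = 0.29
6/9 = 0.67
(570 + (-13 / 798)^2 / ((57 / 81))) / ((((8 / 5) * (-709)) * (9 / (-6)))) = 1277146645 / 3812616304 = 0.33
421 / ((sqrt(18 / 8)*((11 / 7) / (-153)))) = -300594 / 11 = -27326.73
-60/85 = -0.71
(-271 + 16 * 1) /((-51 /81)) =405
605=605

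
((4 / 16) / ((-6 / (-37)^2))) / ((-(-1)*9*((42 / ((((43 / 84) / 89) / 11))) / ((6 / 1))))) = -58867 / 124340832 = -0.00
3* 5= 15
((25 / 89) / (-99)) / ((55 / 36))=-20 / 10769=-0.00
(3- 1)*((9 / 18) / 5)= 1 / 5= 0.20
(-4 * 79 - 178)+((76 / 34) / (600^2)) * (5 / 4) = -1209311981 / 2448000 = -494.00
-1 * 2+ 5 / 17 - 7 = -148 / 17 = -8.71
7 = 7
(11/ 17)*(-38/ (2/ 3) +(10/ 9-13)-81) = -14839/ 153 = -96.99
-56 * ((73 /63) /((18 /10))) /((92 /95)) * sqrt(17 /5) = -13870 * sqrt(85) /1863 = -68.64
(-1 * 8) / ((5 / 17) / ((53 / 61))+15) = -1802 / 3455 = -0.52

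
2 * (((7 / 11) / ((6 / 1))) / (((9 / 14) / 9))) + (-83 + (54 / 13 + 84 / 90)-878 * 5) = -9577303 / 2145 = -4464.94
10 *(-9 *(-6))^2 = 29160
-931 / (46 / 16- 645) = 7448 / 5137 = 1.45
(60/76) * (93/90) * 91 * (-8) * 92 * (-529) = 549169712/19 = 28903669.05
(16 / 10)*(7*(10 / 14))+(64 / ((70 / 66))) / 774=36472 / 4515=8.08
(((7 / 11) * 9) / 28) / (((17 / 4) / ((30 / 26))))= 135 / 2431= 0.06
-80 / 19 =-4.21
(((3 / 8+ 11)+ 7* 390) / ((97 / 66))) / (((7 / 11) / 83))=94394157 / 388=243283.91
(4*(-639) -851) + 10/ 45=-30661/ 9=-3406.78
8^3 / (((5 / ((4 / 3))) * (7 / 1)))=2048 / 105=19.50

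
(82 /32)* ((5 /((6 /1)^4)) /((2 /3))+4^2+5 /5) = 602413 /13824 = 43.58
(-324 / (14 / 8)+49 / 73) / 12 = -94265 / 6132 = -15.37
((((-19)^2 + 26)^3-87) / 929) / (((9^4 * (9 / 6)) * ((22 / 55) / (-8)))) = -772806880 / 6095169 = -126.79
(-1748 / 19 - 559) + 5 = -646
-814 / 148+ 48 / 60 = -47 / 10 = -4.70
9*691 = 6219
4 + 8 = 12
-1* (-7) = 7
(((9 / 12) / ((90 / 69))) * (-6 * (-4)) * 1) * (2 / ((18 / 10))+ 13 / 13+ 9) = 460 / 3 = 153.33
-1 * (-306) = 306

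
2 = 2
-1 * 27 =-27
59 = 59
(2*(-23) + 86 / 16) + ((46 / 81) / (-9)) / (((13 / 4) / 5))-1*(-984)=71515559 / 75816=943.28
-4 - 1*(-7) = 3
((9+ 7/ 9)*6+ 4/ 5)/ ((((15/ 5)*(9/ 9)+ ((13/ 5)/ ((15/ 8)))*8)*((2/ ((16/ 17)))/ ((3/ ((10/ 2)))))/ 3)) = 64224/ 17969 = 3.57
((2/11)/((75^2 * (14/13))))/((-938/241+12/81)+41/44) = -37596/3522491875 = -0.00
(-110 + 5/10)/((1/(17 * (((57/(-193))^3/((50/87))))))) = 59984197893/718905700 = 83.44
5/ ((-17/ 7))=-35/ 17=-2.06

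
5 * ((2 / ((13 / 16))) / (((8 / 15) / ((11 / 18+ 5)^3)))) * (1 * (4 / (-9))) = -51515050 / 28431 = -1811.93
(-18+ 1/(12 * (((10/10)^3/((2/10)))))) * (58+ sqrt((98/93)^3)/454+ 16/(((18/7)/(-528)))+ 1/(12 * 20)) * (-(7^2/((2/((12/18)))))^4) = -4130593314.60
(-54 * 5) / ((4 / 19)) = -2565 / 2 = -1282.50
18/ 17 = 1.06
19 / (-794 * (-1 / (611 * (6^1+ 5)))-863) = -127699 / 5799429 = -0.02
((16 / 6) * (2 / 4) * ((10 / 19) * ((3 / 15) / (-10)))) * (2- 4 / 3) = -8 / 855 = -0.01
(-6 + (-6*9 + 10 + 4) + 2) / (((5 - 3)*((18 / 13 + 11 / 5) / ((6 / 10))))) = -858 / 233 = -3.68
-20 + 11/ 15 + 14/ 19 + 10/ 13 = -65803/ 3705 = -17.76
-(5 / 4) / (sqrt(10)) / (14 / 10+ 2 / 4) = -5 * sqrt(10) / 76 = -0.21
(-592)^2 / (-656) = -21904 / 41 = -534.24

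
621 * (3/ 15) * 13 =8073/ 5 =1614.60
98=98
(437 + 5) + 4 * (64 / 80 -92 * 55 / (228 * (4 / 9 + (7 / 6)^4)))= 114979638 / 282815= 406.55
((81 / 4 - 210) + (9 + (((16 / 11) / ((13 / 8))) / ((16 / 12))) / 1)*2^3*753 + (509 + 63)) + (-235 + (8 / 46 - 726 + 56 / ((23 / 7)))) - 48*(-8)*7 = 794445469 / 13156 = 60386.55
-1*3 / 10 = -3 / 10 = -0.30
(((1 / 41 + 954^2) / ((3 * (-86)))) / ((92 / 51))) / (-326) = 634350869 / 105751792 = 6.00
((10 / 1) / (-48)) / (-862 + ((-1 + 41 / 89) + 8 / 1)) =445 / 1825296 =0.00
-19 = -19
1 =1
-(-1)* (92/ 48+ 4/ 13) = 347/ 156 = 2.22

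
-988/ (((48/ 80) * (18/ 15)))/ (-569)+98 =514208/ 5121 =100.41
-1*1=-1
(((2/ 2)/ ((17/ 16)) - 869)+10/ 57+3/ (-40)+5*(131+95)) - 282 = -773587/ 38760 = -19.96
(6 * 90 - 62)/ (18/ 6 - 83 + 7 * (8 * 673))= 239/ 18804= 0.01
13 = 13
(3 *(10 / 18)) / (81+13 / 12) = 4 / 197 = 0.02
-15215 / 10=-3043 / 2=-1521.50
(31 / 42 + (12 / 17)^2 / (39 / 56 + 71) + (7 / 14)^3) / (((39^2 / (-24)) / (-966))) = 7801753042 / 588289845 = 13.26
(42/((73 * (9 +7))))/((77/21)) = 63/6424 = 0.01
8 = 8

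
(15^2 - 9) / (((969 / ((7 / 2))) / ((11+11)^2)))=121968 / 323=377.61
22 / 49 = 0.45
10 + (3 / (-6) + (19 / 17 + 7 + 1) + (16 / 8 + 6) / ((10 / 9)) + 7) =32.82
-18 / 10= -9 / 5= -1.80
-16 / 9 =-1.78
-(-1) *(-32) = -32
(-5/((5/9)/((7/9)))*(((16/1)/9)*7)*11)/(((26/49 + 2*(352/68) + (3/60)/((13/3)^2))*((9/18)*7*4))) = -1734372640/275855193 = -6.29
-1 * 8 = -8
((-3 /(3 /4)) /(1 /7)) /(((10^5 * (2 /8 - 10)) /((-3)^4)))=189 /81250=0.00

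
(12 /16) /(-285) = -1 /380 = -0.00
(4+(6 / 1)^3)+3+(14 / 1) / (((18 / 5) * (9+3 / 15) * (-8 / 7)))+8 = 763847 / 3312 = 230.63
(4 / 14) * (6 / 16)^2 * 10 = 45 / 112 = 0.40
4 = 4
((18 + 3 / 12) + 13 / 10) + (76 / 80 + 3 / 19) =785 / 38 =20.66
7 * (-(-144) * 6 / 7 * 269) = 232416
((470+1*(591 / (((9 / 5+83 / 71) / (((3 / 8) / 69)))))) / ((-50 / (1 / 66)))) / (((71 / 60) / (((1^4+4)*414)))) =-822237525 / 3292696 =-249.72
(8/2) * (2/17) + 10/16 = 149/136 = 1.10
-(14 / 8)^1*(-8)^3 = 896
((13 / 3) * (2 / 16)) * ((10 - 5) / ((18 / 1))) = 65 / 432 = 0.15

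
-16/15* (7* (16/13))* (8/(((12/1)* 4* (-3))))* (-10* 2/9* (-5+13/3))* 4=28672/9477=3.03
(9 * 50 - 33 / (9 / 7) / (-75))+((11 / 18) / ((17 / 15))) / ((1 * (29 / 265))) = 455.27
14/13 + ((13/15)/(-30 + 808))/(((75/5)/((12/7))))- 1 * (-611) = 1625018663/2654925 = 612.08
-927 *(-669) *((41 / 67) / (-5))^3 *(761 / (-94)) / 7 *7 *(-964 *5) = -15677944296824646 / 353396525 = -44363606.28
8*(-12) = -96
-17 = -17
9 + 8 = 17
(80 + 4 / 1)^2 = 7056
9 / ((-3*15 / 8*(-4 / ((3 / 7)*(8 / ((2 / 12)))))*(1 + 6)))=288 / 245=1.18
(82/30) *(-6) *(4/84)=-82/105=-0.78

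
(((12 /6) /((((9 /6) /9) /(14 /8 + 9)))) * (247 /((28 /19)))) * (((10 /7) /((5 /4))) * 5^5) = 3783731250 /49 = 77219005.10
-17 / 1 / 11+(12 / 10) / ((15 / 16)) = -73 / 275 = -0.27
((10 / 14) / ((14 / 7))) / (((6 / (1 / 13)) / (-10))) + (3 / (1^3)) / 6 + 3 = 943 / 273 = 3.45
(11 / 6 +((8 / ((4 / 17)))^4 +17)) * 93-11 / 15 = 3728429963 / 30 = 124280998.77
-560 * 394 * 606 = -133707840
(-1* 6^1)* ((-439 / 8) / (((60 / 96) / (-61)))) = -32134.80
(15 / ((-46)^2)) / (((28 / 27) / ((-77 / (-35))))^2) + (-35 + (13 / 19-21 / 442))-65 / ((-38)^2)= -22748970433233 / 661761056320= -34.38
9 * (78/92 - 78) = -31941/46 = -694.37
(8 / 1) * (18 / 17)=144 / 17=8.47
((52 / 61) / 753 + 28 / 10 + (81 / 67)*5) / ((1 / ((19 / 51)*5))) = 16.48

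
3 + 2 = 5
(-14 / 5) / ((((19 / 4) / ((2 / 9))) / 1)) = -112 / 855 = -0.13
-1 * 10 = -10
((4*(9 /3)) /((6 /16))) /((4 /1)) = 8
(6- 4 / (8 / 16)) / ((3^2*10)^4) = -1 / 32805000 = -0.00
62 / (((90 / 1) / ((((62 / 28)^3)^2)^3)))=21670662219970396194714277471 / 19209548439478653419520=1128119.29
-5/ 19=-0.26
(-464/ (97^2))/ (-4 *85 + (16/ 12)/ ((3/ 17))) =261/ 1759483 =0.00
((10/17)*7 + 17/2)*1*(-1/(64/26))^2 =72501/34816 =2.08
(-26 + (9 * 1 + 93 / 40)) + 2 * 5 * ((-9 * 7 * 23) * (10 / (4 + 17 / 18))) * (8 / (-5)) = 166872557 / 3560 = 46874.31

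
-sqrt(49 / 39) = -7*sqrt(39) / 39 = -1.12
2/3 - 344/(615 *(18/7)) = 2486/5535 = 0.45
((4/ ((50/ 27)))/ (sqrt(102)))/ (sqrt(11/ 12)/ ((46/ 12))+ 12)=-207 * sqrt(374)/ 10786925+ 19044 * sqrt(102)/ 10786925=0.02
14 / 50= 7 / 25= 0.28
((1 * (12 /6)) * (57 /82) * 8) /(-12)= -38 /41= -0.93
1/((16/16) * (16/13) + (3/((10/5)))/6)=52/77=0.68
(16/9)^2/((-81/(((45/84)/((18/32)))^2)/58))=-5939200/2893401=-2.05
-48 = -48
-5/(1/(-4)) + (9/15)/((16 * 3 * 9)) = 14401/720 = 20.00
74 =74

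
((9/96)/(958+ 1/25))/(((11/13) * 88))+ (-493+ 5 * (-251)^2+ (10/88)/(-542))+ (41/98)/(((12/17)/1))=9295519161518845363/29555316333312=314512.59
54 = 54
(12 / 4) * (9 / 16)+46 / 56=281 / 112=2.51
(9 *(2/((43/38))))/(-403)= -684/17329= -0.04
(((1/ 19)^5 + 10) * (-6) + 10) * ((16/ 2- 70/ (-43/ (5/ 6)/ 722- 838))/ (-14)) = 756949815036756/ 26219494022267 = 28.87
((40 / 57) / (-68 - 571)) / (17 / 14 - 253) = 112 / 25678215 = 0.00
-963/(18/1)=-107/2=-53.50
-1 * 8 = -8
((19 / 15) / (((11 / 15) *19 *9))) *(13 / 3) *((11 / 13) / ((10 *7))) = 1 / 1890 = 0.00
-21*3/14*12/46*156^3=-102503232/23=-4456662.26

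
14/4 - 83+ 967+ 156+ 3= 2093/2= 1046.50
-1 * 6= -6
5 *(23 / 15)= 23 / 3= 7.67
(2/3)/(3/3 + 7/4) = 8/33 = 0.24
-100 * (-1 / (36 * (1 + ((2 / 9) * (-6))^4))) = 225 / 337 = 0.67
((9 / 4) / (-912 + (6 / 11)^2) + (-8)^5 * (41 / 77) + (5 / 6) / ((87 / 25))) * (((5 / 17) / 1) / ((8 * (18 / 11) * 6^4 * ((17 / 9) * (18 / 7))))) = -8892372545275 / 142795685044224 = -0.06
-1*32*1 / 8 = -4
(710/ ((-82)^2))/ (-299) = -355/ 1005238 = -0.00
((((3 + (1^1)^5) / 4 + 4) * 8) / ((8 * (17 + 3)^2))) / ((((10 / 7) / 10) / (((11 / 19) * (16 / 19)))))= 77 / 1805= 0.04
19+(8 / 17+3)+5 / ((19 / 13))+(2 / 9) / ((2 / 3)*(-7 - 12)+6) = 250567 / 9690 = 25.86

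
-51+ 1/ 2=-101/ 2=-50.50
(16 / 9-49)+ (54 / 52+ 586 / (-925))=-10133599 / 216450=-46.82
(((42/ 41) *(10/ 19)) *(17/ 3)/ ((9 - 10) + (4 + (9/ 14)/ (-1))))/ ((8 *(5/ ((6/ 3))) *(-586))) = -833/ 7532151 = -0.00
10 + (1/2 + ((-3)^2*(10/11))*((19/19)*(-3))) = -309/22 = -14.05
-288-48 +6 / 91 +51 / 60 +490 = 281947 / 1820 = 154.92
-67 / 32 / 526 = -67 / 16832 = -0.00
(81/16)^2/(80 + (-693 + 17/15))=-98415/2349568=-0.04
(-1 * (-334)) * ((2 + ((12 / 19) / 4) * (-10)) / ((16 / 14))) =2338 / 19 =123.05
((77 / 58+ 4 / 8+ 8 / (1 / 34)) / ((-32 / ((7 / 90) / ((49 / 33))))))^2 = 847799689 / 4219801600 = 0.20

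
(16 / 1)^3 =4096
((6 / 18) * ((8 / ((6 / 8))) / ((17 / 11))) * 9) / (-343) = -352 / 5831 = -0.06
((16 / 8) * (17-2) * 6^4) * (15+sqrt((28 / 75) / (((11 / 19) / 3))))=637277.39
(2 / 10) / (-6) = -1 / 30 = -0.03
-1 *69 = -69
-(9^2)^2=-6561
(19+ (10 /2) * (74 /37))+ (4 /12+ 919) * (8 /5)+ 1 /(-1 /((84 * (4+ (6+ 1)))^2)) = -12784141 /15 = -852276.07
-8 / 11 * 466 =-3728 / 11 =-338.91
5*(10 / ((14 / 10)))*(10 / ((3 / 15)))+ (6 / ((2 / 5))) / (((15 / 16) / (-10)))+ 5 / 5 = 11387 / 7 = 1626.71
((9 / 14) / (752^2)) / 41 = 9 / 324599296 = 0.00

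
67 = 67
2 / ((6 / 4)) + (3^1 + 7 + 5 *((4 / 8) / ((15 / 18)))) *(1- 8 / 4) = -35 / 3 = -11.67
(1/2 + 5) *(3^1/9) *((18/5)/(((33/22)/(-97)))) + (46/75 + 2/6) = -31939/75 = -425.85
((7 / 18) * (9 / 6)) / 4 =7 / 48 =0.15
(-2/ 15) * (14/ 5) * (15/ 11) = -0.51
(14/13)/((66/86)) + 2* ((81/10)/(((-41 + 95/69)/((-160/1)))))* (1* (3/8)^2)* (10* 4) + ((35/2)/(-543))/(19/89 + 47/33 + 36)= 8668058882416301/23467222722372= 369.37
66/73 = 0.90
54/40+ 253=5087/20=254.35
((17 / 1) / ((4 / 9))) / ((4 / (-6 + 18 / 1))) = 459 / 4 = 114.75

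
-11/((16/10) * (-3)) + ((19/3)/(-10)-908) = -906.34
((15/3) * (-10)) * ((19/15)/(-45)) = 38/27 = 1.41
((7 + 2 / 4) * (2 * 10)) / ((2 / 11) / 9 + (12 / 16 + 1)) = 59400 / 701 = 84.74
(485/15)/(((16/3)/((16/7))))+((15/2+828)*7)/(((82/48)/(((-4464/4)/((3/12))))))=-4386090295/287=-15282544.58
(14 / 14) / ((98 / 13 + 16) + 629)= 13 / 8483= 0.00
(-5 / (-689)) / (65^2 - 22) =5 / 2895867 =0.00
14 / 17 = 0.82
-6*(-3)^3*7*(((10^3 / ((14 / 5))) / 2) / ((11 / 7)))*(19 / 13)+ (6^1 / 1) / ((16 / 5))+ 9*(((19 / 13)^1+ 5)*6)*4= 217058817 / 1144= 189736.73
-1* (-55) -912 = -857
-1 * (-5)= 5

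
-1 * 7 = -7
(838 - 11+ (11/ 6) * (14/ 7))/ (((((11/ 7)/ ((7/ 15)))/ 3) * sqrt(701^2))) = 122108/ 115665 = 1.06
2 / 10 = 1 / 5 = 0.20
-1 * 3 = -3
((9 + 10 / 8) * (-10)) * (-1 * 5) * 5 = 5125 / 2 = 2562.50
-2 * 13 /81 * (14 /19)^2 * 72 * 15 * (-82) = 16714880 /1083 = 15433.87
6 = 6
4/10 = 2/5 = 0.40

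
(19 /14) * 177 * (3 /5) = 10089 /70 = 144.13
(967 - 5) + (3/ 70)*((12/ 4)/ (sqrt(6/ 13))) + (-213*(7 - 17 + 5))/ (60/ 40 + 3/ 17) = 3*sqrt(78)/ 140 + 30348/ 19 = 1597.45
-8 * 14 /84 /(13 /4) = -16 /39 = -0.41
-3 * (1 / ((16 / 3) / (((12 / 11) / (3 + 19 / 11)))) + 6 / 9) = -443 / 208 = -2.13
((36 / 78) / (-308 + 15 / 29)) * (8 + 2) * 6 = -10440 / 115921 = -0.09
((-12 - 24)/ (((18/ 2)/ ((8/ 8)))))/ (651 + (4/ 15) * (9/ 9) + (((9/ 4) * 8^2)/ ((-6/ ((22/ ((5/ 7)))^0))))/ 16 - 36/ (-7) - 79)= -0.01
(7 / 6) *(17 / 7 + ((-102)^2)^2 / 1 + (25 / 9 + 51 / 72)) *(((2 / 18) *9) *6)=54554583845 / 72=757702553.40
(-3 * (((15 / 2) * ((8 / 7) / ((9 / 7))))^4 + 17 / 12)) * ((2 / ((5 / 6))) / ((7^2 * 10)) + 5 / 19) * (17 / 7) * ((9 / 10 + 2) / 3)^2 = -57128291453197 / 15836310000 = -3607.42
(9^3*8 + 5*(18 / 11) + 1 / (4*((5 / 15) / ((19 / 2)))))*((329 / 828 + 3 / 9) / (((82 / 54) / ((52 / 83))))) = 1103737635 / 626152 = 1762.73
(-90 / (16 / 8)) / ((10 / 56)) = -252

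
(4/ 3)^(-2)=9/ 16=0.56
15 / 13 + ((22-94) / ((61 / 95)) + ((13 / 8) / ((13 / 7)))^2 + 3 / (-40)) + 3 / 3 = -27732587 / 253760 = -109.29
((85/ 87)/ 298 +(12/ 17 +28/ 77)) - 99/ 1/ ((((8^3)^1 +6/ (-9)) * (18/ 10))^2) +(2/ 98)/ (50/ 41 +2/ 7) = 1561433976547943/ 1437468668908272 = 1.09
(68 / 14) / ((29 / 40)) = 1360 / 203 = 6.70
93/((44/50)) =105.68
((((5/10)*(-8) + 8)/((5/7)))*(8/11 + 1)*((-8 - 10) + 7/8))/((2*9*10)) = -18221/19800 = -0.92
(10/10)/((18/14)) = 7/9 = 0.78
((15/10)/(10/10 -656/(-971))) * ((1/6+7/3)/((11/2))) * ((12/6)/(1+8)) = 4855/53691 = 0.09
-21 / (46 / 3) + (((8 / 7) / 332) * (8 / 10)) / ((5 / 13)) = -910291 / 668150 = -1.36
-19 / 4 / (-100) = 0.05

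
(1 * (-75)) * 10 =-750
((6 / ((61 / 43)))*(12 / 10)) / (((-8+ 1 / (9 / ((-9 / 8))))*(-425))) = 12384 / 8425625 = 0.00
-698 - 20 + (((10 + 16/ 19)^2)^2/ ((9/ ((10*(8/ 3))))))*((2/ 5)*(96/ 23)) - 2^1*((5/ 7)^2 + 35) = 89314684686982/ 1321845903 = 67568.15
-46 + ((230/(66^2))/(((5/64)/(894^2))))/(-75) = -65777194/9075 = -7248.18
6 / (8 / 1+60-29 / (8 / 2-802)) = 4788 / 54293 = 0.09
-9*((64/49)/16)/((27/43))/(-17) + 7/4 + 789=7905025/9996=790.82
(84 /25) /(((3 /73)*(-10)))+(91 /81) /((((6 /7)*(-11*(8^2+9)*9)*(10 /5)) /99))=-72596657 /8869500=-8.18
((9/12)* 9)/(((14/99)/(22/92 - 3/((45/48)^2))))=-9757341/64400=-151.51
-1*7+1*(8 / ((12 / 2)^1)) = -17 / 3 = -5.67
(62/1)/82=0.76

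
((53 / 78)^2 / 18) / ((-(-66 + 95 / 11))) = 30899 / 69102072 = 0.00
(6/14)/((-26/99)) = -1.63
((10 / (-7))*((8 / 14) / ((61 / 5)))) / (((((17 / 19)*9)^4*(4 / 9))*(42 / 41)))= -133579025 / 3821804114121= -0.00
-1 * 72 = -72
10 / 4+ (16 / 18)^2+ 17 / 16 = 5641 / 1296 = 4.35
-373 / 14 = -26.64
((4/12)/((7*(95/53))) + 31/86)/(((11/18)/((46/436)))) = 4581807/68570810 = 0.07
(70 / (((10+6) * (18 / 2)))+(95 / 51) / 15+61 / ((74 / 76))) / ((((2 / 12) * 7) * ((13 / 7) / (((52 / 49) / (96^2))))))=318319 / 94682112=0.00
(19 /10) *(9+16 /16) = 19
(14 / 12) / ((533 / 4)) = 14 / 1599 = 0.01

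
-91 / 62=-1.47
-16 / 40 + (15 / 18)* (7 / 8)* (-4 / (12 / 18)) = -191 / 40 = -4.78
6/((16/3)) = 9/8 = 1.12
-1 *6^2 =-36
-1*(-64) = 64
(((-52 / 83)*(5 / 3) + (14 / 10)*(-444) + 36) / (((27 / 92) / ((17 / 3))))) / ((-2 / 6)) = 1142301808 / 33615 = 33981.91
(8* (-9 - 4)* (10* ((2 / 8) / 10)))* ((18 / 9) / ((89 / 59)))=-3068 / 89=-34.47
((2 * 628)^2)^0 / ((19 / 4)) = 4 / 19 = 0.21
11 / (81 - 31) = 11 / 50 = 0.22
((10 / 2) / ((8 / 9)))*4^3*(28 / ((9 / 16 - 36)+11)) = -161280 / 391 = -412.48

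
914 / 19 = 48.11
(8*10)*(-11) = -880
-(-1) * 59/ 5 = 59/ 5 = 11.80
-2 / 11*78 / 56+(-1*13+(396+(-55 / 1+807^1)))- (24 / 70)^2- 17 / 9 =274746163 / 242550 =1132.74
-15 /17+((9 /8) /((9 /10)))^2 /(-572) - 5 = -915625 /155584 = -5.89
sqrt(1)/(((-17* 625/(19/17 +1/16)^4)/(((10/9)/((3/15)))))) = -1179716409/1163146854400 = -0.00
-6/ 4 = -3/ 2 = -1.50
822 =822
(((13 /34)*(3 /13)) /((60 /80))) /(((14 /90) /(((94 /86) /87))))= 1410 /148393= 0.01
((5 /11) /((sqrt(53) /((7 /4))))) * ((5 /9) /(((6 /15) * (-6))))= -875 * sqrt(53) /251856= -0.03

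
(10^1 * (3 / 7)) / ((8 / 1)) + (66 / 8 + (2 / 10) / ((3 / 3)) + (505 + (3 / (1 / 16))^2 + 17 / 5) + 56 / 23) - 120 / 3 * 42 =1841551 / 1610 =1143.82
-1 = -1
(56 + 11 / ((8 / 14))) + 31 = 425 / 4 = 106.25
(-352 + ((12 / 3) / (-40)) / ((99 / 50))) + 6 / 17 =-351.70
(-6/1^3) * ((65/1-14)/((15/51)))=-1040.40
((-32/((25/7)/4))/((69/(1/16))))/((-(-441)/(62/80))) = -31/543375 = -0.00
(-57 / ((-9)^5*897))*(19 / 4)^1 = 361 / 70622604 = 0.00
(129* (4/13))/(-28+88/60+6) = -1935/1001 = -1.93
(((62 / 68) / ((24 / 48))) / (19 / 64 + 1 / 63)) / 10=0.58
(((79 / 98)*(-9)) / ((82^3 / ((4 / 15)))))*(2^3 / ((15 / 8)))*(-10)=2528 / 16885645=0.00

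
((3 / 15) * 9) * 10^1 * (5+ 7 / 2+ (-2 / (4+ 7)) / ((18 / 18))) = 1647 / 11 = 149.73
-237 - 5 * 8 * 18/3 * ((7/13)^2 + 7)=-335733/169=-1986.59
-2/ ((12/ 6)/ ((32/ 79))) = -32/ 79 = -0.41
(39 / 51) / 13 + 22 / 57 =431 / 969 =0.44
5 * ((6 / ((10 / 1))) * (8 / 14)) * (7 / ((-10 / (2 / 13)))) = -12 / 65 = -0.18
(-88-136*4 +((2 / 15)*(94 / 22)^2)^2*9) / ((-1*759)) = 211809076 / 277812975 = 0.76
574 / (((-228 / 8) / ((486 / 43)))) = -185976 / 817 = -227.63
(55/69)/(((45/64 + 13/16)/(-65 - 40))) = -55.22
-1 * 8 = -8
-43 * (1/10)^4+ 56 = 559957/10000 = 56.00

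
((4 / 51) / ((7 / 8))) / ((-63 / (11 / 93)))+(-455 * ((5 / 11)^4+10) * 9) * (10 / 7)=-1799153870002882 / 30624037983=-58749.73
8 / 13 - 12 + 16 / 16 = -10.38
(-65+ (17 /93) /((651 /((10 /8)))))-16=-19615847 /242172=-81.00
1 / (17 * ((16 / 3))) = 3 / 272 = 0.01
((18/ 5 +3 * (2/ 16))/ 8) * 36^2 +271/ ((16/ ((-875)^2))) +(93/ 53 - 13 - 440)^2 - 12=2960018063159/ 224720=13172027.69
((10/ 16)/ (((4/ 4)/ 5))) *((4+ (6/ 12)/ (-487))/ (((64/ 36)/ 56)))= 6134625/ 15584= 393.65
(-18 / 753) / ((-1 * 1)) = 6 / 251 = 0.02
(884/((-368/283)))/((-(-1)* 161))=-62543/14812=-4.22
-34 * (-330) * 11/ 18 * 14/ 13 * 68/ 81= 19582640/ 3159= 6199.00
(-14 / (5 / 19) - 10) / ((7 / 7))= -316 / 5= -63.20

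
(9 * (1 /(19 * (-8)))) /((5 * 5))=-9 /3800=-0.00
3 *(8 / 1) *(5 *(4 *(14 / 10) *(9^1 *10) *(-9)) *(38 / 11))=-20684160 / 11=-1880378.18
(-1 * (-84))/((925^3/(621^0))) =84/791453125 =0.00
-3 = -3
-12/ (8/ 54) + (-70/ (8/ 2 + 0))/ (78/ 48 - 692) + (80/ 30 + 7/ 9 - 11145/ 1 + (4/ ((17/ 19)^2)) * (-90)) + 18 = -7972219867/ 684063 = -11654.22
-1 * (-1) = 1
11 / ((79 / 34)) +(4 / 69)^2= 1781878 / 376119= 4.74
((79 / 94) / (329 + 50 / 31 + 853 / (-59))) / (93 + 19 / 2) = 144491 / 5571419480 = 0.00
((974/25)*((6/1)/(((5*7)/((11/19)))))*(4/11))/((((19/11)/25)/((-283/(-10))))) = 36384744/63175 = 575.94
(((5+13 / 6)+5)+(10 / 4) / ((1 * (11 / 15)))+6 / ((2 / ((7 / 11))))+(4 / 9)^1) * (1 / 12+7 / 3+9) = 243175 / 1188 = 204.69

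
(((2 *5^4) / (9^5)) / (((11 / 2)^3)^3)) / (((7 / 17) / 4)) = 0.00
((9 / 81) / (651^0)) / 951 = 1 / 8559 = 0.00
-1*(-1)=1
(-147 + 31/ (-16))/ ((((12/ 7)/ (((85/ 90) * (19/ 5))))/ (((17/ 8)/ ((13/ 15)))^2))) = -7785606535/ 4153344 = -1874.54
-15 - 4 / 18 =-137 / 9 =-15.22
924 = 924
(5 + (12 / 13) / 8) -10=-127 / 26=-4.88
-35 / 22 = -1.59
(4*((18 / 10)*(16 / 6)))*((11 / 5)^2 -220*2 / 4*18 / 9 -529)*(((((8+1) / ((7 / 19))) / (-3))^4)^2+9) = -39802156879620227328 / 144120025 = -276173674543.98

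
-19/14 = -1.36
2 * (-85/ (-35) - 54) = -722/ 7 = -103.14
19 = 19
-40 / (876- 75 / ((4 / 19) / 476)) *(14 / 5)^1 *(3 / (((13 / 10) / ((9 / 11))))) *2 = 20160 / 8041319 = 0.00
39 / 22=1.77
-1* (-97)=97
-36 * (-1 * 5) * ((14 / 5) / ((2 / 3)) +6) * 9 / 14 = 8262 / 7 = 1180.29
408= 408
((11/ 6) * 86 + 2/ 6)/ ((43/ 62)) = 9796/ 43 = 227.81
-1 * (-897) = 897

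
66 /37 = 1.78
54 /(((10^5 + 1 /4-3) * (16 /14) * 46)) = 0.00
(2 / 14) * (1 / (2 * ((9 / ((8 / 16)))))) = 1 / 252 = 0.00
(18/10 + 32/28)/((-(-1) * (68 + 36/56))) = 206/4805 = 0.04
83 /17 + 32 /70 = 3177 /595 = 5.34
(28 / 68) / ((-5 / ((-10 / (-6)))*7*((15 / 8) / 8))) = -64 / 765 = -0.08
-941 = -941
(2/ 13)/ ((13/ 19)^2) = 722/ 2197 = 0.33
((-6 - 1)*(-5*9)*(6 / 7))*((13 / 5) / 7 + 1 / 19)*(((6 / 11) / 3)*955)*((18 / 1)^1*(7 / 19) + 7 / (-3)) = 339330600 / 3971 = 85452.18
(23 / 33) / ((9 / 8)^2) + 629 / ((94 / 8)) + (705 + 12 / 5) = 478329107 / 628155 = 761.48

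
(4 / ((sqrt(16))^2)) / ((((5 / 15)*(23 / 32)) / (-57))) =-1368 / 23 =-59.48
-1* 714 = -714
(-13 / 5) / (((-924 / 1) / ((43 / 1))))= 559 / 4620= 0.12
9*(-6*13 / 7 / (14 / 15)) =-5265 / 49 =-107.45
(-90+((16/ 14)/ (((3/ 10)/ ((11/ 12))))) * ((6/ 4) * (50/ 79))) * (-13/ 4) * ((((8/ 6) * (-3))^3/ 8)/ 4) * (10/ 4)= -4673825/ 3318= -1408.63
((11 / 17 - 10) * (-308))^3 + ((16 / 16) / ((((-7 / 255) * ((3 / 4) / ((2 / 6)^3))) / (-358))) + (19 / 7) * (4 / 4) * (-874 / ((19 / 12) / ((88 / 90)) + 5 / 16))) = 110987819797295968 / 4642785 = 23905440333.18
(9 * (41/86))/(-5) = -369/430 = -0.86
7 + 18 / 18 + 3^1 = 11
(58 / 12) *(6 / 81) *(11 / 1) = 319 / 81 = 3.94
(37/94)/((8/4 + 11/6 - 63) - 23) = -111/23171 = -0.00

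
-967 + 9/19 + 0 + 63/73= -1339375/1387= -965.66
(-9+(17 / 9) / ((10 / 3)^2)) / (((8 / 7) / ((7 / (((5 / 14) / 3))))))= -908607 / 2000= -454.30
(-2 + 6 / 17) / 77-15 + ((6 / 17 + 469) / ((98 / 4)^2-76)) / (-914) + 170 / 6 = 13.31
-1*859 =-859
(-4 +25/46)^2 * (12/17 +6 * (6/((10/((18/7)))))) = 37466442/314755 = 119.03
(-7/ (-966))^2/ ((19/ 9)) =1/ 40204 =0.00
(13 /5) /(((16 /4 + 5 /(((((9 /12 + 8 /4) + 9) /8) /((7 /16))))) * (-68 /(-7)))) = 4277 /87720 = 0.05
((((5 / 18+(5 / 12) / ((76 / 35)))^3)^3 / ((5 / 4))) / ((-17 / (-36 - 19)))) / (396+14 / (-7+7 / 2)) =0.00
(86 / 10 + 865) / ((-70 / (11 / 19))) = -3432 / 475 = -7.23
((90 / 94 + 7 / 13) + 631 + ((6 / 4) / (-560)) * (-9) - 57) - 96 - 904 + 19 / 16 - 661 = -742003033 / 684320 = -1084.29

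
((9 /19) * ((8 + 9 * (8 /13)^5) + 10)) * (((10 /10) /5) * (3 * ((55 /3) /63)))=1.55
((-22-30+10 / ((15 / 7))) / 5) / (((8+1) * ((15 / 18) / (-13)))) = 3692 / 225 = 16.41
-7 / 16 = -0.44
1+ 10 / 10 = 2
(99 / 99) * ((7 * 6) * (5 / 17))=210 / 17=12.35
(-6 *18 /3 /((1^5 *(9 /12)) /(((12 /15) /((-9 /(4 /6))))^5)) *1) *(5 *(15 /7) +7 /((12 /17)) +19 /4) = 279445504 /313882340625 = 0.00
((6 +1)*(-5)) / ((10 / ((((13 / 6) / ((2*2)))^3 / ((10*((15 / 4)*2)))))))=-15379 / 2073600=-0.01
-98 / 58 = -49 / 29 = -1.69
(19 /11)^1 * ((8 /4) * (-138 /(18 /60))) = -1589.09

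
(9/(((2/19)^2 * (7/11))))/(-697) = -35739/19516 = -1.83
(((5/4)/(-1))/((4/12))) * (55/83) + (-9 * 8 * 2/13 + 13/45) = -2577877/194220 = -13.27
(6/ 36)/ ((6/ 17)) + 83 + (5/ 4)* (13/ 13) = 1525/ 18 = 84.72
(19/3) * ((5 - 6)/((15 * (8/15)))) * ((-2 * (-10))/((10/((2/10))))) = -19/60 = -0.32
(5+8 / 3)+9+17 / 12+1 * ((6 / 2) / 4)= 113 / 6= 18.83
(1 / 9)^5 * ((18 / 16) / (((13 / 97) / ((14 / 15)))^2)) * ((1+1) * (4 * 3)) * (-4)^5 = -1888423936 / 83160675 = -22.71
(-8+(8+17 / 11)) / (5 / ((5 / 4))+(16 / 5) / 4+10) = 85 / 814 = 0.10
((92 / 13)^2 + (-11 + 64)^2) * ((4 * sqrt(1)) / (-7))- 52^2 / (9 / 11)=-52581812 / 10647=-4938.65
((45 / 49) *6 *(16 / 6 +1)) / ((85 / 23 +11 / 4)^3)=770901120 / 10217864993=0.08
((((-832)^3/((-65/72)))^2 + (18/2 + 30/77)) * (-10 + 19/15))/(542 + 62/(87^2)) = -258939030334848225783339339/39486177500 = -6557713274090616.29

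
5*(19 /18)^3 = 5.88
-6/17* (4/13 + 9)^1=-726/221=-3.29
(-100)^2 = 10000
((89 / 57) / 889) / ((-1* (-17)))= 89 / 861441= 0.00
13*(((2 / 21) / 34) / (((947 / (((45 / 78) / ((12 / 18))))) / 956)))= 3585 / 112693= 0.03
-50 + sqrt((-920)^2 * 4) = 1790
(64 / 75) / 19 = 64 / 1425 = 0.04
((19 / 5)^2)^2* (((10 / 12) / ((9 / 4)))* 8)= 2085136 / 3375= 617.82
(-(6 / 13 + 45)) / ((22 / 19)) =-11229 / 286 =-39.26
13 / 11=1.18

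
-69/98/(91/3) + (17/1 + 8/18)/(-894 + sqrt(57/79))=-1472886731/34474214502- 157 * sqrt(4503)/568256283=-0.04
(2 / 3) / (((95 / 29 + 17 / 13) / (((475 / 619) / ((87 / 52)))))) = 80275 / 1203336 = 0.07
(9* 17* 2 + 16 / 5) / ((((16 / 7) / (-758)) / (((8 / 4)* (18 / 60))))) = -6152307 / 100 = -61523.07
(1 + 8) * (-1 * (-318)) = 2862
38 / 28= 19 / 14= 1.36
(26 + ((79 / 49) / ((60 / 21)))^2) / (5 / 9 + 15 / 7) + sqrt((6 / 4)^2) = 11.25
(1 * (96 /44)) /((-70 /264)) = -288 /35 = -8.23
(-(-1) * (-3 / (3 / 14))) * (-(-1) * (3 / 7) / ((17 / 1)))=-6 / 17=-0.35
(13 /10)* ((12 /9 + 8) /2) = 91 /15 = 6.07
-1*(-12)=12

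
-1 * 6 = -6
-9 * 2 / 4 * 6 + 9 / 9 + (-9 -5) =-40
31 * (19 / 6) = 589 / 6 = 98.17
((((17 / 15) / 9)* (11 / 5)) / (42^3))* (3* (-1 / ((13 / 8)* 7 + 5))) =-187 / 272967975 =-0.00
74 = 74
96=96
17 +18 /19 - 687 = -12712 /19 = -669.05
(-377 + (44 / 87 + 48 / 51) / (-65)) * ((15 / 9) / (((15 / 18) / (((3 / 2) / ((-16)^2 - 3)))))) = -7249007 / 1621477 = -4.47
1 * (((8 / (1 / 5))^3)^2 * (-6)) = -24576000000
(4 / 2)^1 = 2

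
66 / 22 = 3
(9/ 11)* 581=5229/ 11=475.36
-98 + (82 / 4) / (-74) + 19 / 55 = -797163 / 8140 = -97.93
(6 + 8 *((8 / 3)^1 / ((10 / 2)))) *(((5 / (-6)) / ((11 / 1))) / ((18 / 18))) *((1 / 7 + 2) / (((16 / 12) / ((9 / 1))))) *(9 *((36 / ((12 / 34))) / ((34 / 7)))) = -8505 / 4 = -2126.25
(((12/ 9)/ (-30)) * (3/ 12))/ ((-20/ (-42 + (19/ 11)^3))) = -49043/ 2395800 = -0.02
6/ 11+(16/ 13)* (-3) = -450/ 143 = -3.15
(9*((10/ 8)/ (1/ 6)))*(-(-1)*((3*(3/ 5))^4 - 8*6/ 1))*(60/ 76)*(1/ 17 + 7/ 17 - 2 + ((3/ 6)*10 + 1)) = -3797118/ 425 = -8934.40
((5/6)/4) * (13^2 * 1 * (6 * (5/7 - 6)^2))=1156805/196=5902.07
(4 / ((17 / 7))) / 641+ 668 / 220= 1821339 / 599335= 3.04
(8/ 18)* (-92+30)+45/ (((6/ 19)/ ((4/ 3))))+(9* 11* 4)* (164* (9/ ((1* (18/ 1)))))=293710/ 9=32634.44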